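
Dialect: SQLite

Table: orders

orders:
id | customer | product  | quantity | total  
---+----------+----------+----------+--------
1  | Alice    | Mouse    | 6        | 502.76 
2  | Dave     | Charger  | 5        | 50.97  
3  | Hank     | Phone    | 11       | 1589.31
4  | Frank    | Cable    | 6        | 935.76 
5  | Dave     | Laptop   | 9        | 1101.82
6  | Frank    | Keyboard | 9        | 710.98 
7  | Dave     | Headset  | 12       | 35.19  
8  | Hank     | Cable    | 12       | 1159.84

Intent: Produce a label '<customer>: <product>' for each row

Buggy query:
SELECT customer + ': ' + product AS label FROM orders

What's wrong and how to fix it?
Bug: '+' is numeric addition; on text columns SQLite converts them to 0 instead of concatenating

Fix: Replace + with || to concatenate text

Corrected query:
SELECT customer || ': ' || product AS label FROM orders

Result:
label          
---------------
Alice: Mouse   
Dave: Charger  
Hank: Phone    
Frank: Cable   
Dave: Laptop   
Frank: Keyboard
Dave: Headset  
Hank: Cable    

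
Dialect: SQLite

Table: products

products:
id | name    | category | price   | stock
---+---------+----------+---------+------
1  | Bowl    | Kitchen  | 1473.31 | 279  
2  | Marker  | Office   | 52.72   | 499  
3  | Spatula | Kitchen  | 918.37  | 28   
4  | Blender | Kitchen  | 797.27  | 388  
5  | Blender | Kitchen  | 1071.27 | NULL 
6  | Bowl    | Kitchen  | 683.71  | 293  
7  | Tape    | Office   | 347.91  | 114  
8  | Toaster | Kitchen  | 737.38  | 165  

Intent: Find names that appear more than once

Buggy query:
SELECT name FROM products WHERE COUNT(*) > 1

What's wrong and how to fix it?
Bug: WHERE can't reference COUNT(*); aggregates are computed after WHERE

Fix: Group first, then use HAVING for the count condition

Corrected query:
SELECT name FROM products GROUP BY name HAVING COUNT(*) > 1

Result:
name   
-------
Blender
Bowl   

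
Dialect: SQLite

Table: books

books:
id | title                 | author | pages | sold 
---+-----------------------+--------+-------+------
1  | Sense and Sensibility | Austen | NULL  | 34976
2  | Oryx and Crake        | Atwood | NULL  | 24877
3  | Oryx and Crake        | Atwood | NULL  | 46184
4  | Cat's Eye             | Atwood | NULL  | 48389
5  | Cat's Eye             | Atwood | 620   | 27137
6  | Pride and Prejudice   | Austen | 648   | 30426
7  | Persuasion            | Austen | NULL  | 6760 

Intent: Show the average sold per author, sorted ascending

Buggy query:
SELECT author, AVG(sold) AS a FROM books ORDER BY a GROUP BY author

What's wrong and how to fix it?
Bug: GROUP BY must precede ORDER BY

Fix: Reorder: SELECT … FROM … GROUP BY … ORDER BY …

Corrected query:
SELECT author, AVG(sold) AS a FROM books GROUP BY author ORDER BY a

Result:
author | a       
-------+---------
Austen | 24054   
Atwood | 36646.75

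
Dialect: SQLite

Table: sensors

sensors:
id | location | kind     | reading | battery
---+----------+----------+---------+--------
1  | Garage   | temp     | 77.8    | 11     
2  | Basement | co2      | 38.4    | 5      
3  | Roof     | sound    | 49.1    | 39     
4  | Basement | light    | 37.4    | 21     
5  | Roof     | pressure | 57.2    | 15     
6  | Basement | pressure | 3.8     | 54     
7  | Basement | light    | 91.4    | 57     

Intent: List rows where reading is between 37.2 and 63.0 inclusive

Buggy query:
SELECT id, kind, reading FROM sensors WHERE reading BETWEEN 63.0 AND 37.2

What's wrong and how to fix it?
Bug: BETWEEN expects the lower bound first; with 63.0 AND 37.2 the range is empty

Fix: Write BETWEEN 37.2 AND 63.0

Corrected query:
SELECT id, kind, reading FROM sensors WHERE reading BETWEEN 37.2 AND 63.0

Result:
id | kind     | reading
---+----------+--------
2  | co2      | 38.4   
3  | sound    | 49.1   
4  | light    | 37.4   
5  | pressure | 57.2   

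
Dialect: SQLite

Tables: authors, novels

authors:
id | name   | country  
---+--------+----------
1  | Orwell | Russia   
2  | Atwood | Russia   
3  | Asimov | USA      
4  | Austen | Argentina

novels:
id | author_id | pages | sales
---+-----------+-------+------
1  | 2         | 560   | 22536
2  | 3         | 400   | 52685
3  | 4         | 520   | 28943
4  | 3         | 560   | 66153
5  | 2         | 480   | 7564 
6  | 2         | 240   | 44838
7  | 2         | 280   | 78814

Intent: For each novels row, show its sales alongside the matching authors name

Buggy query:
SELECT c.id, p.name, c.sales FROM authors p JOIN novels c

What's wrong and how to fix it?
Bug: JOIN with no ON clause produces a cartesian product; every novels row pairs with every authors row

Fix: Specify the join condition linking the foreign key to the parent id

Corrected query:
SELECT c.id, p.name, c.sales FROM authors p JOIN novels c ON c.author_id = p.id

Result:
id | name   | sales
---+--------+------
1  | Atwood | 22536
2  | Asimov | 52685
3  | Austen | 28943
4  | Asimov | 66153
5  | Atwood | 7564 
6  | Atwood | 44838
7  | Atwood | 78814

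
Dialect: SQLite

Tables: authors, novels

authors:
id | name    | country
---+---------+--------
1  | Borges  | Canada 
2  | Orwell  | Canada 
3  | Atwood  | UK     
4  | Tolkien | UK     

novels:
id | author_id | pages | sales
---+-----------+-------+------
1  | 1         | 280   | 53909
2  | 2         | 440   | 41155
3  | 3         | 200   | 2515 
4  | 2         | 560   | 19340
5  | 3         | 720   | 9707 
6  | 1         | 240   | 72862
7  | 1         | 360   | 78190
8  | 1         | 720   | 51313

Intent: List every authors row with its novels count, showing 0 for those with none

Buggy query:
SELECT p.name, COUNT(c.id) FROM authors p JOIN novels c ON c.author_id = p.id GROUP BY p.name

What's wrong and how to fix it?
Bug: INNER JOIN drops authors rows that have no matching novels rows

Fix: Switch to LEFT JOIN to retain unmatched parent rows

Corrected query:
SELECT p.name, COUNT(c.id) FROM authors p LEFT JOIN novels c ON c.author_id = p.id GROUP BY p.name

Result:
name    | COUNT(c.id)
--------+------------
Atwood  | 2          
Borges  | 4          
Orwell  | 2          
Tolkien | 0          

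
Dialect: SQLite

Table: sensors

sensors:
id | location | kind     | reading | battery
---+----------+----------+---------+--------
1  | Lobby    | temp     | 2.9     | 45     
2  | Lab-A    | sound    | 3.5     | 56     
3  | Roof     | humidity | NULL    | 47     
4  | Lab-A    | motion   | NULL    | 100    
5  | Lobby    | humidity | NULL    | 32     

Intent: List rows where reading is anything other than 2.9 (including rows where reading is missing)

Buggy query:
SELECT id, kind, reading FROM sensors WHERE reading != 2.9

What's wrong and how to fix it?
Bug: Inequality against NULL is unknown, not true; rows with NULL are dropped

Fix: Handle NULL separately with IS NULL alongside the inequality

Corrected query:
SELECT id, kind, reading FROM sensors WHERE reading != 2.9 OR reading IS NULL

Result:
id | kind     | reading
---+----------+--------
2  | sound    | 3.5    
3  | humidity | NULL   
4  | motion   | NULL   
5  | humidity | NULL   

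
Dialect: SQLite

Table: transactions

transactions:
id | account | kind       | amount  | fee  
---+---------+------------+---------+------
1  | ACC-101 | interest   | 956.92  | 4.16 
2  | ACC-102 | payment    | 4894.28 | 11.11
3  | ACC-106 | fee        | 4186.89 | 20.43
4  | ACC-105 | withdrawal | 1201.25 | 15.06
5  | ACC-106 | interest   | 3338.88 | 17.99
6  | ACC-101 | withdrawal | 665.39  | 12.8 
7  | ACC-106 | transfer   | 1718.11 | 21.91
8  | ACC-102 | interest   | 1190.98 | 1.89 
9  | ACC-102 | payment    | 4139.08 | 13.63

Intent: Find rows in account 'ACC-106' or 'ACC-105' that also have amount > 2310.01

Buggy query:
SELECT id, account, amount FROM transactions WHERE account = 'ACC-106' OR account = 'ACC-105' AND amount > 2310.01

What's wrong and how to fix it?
Bug: AND binds tighter than OR, so this parses as account = 'ACC-106' OR (account = 'ACC-105' AND amount > 2310.01)

Fix: Add parentheses around the OR so the AND applies to both alternatives

Corrected query:
SELECT id, account, amount FROM transactions WHERE (account = 'ACC-106' OR account = 'ACC-105') AND amount > 2310.01

Result:
id | account | amount 
---+---------+--------
3  | ACC-106 | 4186.89
5  | ACC-106 | 3338.88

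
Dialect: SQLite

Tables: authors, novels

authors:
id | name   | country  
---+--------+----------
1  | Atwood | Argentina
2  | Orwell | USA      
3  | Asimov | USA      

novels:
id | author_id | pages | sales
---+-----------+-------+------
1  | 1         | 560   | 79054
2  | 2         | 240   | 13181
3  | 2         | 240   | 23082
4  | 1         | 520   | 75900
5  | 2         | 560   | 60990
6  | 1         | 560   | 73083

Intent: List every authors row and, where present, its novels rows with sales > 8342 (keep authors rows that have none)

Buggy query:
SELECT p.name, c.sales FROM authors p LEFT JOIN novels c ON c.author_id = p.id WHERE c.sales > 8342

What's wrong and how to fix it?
Bug: Filtering c.sales in WHERE discards the NULL rows produced by LEFT JOIN, turning it into an inner join

Fix: Put 'c.sales > 8342' in the JOIN's ON clause instead of WHERE

Corrected query:
SELECT p.name, c.sales FROM authors p LEFT JOIN novels c ON c.author_id = p.id AND c.sales > 8342

Result:
name   | sales
-------+------
Atwood | 73083
Atwood | 75900
Atwood | 79054
Orwell | 13181
Orwell | 23082
Orwell | 60990
Asimov | NULL 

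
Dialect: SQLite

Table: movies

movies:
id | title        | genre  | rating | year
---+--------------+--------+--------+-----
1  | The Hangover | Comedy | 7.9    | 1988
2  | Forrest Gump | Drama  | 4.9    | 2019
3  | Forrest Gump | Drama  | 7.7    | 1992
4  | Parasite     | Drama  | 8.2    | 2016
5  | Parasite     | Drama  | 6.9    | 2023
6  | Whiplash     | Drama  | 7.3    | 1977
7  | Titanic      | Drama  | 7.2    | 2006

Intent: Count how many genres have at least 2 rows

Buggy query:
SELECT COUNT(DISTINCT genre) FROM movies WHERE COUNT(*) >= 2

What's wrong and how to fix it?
Bug: WHERE filters individual rows, not groups, so a group-level COUNT is invalid there

Fix: Use a subquery that GROUPs and filters with HAVING, then count its rows

Corrected query:
SELECT COUNT(*) FROM (SELECT genre FROM movies GROUP BY genre HAVING COUNT(*) >= 2)

Result:
COUNT(*)
--------
1       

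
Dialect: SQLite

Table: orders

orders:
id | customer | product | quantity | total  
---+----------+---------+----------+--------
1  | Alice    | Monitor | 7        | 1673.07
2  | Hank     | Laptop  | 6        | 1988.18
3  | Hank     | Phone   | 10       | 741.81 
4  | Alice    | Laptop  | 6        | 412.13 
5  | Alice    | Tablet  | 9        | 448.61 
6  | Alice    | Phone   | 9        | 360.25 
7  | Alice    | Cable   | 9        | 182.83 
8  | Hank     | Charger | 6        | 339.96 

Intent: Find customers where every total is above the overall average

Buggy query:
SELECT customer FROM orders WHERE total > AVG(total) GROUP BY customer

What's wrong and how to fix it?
Bug: WHERE evaluates per row before aggregation, so AVG() is unavailable

Fix: Compute the overall average in a scalar subquery and compare each group's MIN against it in HAVING

Corrected query:
SELECT customer FROM orders GROUP BY customer HAVING MIN(total) > (SELECT AVG(total) FROM orders)

Result:
(no rows)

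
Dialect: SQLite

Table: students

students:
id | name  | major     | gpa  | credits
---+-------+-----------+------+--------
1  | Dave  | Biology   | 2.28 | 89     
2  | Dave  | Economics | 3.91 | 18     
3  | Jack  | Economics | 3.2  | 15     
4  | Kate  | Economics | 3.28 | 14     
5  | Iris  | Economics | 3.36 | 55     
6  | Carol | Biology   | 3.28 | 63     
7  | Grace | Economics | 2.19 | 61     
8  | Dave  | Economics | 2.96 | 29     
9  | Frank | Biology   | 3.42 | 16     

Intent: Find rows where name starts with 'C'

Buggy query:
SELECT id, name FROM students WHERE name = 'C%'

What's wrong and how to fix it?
Bug: Wildcards only work with LIKE; '=' treats '%' as a literal character

Fix: Replace '=' with LIKE so 'C%' is treated as a pattern

Corrected query:
SELECT id, name FROM students WHERE name LIKE 'C%'

Result:
id | name 
---+------
6  | Carol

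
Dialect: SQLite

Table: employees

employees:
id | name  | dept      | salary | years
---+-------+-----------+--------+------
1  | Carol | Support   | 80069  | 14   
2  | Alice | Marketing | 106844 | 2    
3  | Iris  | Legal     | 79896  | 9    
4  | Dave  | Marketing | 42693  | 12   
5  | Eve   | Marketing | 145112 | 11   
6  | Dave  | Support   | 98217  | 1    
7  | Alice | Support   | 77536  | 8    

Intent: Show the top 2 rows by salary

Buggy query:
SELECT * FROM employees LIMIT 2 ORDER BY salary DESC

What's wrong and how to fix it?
Bug: ORDER BY cannot follow LIMIT; LIMIT is the final clause

Fix: Swap the clauses: ORDER BY first, then LIMIT

Corrected query:
SELECT * FROM employees ORDER BY salary DESC LIMIT 2

Result:
id | name  | dept      | salary | years
---+-------+-----------+--------+------
5  | Eve   | Marketing | 145112 | 11   
2  | Alice | Marketing | 106844 | 2    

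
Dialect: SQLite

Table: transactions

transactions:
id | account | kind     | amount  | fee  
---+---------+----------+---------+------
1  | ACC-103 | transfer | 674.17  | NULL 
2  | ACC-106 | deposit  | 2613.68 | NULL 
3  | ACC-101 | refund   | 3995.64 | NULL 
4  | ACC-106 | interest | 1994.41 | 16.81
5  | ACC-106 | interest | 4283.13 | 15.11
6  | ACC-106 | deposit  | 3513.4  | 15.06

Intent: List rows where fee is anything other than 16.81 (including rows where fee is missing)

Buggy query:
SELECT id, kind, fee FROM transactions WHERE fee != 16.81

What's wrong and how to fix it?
Bug: 'fee != 16.81' is unknown when fee is NULL, so NULL rows are silently excluded

Fix: Add an explicit OR fee IS NULL to include the missing-value rows

Corrected query:
SELECT id, kind, fee FROM transactions WHERE fee != 16.81 OR fee IS NULL

Result:
id | kind     | fee  
---+----------+------
1  | transfer | NULL 
2  | deposit  | NULL 
3  | refund   | NULL 
5  | interest | 15.11
6  | deposit  | 15.06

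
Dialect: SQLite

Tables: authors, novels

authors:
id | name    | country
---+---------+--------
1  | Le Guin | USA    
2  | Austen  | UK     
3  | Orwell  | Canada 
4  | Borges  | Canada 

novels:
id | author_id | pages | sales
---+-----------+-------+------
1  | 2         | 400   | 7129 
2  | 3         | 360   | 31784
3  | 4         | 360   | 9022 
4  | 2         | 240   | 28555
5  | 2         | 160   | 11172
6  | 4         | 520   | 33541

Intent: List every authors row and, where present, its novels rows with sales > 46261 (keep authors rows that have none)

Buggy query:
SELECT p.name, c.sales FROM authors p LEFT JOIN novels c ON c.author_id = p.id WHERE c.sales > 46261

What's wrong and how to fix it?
Bug: A WHERE condition on the right-hand table after LEFT JOIN drops unmatched parents

Fix: Move the right-table condition into the ON clause so unmatched parents are kept

Corrected query:
SELECT p.name, c.sales FROM authors p LEFT JOIN novels c ON c.author_id = p.id AND c.sales > 46261

Result:
name    | sales
--------+------
Le Guin | NULL 
Austen  | NULL 
Orwell  | NULL 
Borges  | NULL 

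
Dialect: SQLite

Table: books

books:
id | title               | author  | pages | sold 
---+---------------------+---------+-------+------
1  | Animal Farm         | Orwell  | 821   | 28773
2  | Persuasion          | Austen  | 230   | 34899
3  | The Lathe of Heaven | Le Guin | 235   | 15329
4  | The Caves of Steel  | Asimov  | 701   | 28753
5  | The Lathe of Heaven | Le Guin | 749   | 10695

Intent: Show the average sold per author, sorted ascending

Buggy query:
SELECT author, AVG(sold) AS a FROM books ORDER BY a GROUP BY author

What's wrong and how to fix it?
Bug: ORDER BY appears before GROUP BY; SQL clause order requires GROUP BY first

Fix: Move ORDER BY to the end, after GROUP BY

Corrected query:
SELECT author, AVG(sold) AS a FROM books GROUP BY author ORDER BY a

Result:
author  | a    
--------+------
Le Guin | 13012
Asimov  | 28753
Orwell  | 28773
Austen  | 34899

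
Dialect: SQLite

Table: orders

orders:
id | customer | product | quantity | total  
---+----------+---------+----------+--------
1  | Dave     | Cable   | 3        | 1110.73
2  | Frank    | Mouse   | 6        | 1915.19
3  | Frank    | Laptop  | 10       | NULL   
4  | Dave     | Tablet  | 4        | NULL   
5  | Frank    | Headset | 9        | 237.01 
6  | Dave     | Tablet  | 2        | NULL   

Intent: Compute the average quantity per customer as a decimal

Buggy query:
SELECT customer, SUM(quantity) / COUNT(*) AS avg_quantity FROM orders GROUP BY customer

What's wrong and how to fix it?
Bug: Both operands are integers, so '/' performs integer division and truncates

Fix: Cast one side to REAL so the division keeps the fractional part

Corrected query:
SELECT customer, SUM(quantity) * 1.0 / COUNT(*) AS avg_quantity FROM orders GROUP BY customer

Result:
customer | avg_quantity
---------+-------------
Dave     | 3           
Frank    | 8.333333    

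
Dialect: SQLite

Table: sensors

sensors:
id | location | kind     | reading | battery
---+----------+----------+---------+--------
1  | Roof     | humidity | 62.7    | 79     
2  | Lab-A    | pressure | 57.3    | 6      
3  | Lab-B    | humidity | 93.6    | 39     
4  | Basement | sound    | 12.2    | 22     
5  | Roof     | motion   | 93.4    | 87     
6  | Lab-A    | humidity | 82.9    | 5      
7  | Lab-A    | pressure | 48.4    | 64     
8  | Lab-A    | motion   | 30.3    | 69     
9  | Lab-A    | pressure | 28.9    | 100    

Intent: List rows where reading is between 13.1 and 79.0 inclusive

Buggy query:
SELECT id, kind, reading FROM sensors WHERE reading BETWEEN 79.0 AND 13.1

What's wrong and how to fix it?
Bug: BETWEEN expects the lower bound first; with 79.0 AND 13.1 the range is empty

Fix: Write BETWEEN 13.1 AND 79.0

Corrected query:
SELECT id, kind, reading FROM sensors WHERE reading BETWEEN 13.1 AND 79.0

Result:
id | kind     | reading
---+----------+--------
1  | humidity | 62.7   
2  | pressure | 57.3   
7  | pressure | 48.4   
8  | motion   | 30.3   
9  | pressure | 28.9   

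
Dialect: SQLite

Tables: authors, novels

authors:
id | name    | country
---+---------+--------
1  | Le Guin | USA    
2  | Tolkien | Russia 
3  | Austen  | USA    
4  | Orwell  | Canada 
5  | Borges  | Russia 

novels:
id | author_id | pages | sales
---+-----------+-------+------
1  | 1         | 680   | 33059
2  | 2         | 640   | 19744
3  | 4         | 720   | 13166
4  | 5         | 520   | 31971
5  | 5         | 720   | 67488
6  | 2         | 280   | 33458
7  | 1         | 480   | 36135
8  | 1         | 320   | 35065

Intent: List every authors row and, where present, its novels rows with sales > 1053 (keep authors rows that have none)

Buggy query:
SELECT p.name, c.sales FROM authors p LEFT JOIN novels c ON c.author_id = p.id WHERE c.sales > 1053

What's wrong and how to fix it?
Bug: Filtering c.sales in WHERE discards the NULL rows produced by LEFT JOIN, turning it into an inner join

Fix: Put 'c.sales > 1053' in the JOIN's ON clause instead of WHERE

Corrected query:
SELECT p.name, c.sales FROM authors p LEFT JOIN novels c ON c.author_id = p.id AND c.sales > 1053

Result:
name    | sales
--------+------
Le Guin | 33059
Le Guin | 35065
Le Guin | 36135
Tolkien | 19744
Tolkien | 33458
Austen  | NULL 
Orwell  | 13166
Borges  | 31971
Borges  | 67488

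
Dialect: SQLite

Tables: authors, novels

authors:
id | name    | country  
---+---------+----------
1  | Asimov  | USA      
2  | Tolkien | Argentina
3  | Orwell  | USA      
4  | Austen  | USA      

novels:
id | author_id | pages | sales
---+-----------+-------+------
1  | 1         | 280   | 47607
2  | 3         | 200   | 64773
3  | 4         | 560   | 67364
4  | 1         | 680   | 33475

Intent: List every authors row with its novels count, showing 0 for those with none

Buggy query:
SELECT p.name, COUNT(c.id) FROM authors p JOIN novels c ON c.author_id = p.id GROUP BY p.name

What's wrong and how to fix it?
Bug: INNER JOIN drops authors rows that have no matching novels rows

Fix: Switch to LEFT JOIN to retain unmatched parent rows

Corrected query:
SELECT p.name, COUNT(c.id) FROM authors p LEFT JOIN novels c ON c.author_id = p.id GROUP BY p.name

Result:
name    | COUNT(c.id)
--------+------------
Asimov  | 2          
Austen  | 1          
Orwell  | 1          
Tolkien | 0          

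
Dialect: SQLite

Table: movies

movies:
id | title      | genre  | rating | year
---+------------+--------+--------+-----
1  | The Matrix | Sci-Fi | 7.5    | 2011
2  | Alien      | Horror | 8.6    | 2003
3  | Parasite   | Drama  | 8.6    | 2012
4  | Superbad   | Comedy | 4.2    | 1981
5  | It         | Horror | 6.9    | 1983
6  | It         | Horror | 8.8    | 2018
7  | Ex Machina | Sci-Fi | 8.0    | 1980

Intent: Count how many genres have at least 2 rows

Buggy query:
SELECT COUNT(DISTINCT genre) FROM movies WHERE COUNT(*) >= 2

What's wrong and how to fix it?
Bug: WHERE filters individual rows, not groups, so a group-level COUNT is invalid there

Fix: Group first with HAVING COUNT(*) >= 2, then COUNT the resulting groups

Corrected query:
SELECT COUNT(*) FROM (SELECT genre FROM movies GROUP BY genre HAVING COUNT(*) >= 2)

Result:
COUNT(*)
--------
2       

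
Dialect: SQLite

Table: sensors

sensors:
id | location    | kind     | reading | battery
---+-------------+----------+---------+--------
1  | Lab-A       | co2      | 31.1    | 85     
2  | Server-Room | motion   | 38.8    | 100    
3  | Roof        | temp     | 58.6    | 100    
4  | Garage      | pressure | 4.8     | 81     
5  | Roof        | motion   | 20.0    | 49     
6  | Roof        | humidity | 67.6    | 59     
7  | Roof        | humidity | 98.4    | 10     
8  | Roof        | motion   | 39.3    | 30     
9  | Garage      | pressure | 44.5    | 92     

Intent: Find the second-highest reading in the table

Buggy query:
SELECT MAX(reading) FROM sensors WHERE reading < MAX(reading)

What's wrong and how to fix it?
Bug: The inner MAX is an aggregate inside WHERE, which is not allowed

Fix: Put the inner MAX in a scalar subquery

Corrected query:
SELECT MAX(reading) FROM sensors WHERE reading < (SELECT MAX(reading) FROM sensors)

Result:
MAX(reading)
------------
67.6        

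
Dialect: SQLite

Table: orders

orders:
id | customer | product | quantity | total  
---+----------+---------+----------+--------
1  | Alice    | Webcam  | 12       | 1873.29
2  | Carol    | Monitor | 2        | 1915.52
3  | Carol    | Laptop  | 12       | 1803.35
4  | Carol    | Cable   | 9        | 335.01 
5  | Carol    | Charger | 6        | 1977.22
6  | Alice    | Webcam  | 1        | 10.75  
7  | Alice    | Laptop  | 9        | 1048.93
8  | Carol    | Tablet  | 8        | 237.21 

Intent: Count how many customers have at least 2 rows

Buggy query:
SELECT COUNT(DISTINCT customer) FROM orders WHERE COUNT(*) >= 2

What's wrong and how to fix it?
Bug: COUNT(*) cannot appear in WHERE; the per-group count doesn't exist yet

Fix: Group first with HAVING COUNT(*) >= 2, then COUNT the resulting groups

Corrected query:
SELECT COUNT(*) FROM (SELECT customer FROM orders GROUP BY customer HAVING COUNT(*) >= 2)

Result:
COUNT(*)
--------
2       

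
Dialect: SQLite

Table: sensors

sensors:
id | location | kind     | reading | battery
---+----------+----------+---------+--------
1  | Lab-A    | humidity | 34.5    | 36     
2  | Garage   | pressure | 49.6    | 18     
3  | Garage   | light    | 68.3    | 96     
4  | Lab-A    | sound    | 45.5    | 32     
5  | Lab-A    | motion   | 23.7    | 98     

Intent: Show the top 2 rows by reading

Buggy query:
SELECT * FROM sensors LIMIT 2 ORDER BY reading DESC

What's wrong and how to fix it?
Bug: ORDER BY cannot follow LIMIT; LIMIT is the final clause

Fix: Sort with ORDER BY, then apply LIMIT

Corrected query:
SELECT * FROM sensors ORDER BY reading DESC LIMIT 2

Result:
id | location | kind     | reading | battery
---+----------+----------+---------+--------
3  | Garage   | light    | 68.3    | 96     
2  | Garage   | pressure | 49.6    | 18     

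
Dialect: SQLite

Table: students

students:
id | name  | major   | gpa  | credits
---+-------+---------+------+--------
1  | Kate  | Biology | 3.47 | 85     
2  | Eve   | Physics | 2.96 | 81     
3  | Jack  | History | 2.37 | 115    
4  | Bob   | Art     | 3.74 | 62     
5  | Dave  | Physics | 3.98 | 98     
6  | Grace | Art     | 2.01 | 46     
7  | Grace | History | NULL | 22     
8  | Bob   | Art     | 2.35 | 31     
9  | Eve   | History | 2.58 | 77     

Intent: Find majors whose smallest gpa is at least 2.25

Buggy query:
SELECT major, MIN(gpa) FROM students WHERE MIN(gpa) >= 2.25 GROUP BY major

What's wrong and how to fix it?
Bug: Aggregates like MIN are computed per group after WHERE runs

Fix: Use HAVING for the per-group MIN condition

Corrected query:
SELECT major, MIN(gpa) FROM students GROUP BY major HAVING MIN(gpa) >= 2.25

Result:
major   | MIN(gpa)
--------+---------
Biology | 3.47    
History | 2.37    
Physics | 2.96    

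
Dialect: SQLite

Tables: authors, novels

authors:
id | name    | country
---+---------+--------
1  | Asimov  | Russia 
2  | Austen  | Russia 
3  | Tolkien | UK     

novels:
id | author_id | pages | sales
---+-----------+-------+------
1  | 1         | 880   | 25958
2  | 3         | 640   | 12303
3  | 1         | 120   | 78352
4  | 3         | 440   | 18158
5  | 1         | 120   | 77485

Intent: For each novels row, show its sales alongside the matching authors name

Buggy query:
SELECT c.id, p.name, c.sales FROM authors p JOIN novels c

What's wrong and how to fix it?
Bug: Missing join condition: each novels row is matched to all authors rows instead of just its own

Fix: Add ON c.author_id = p.id to the JOIN

Corrected query:
SELECT c.id, p.name, c.sales FROM authors p JOIN novels c ON c.author_id = p.id

Result:
id | name    | sales
---+---------+------
1  | Asimov  | 25958
2  | Tolkien | 12303
3  | Asimov  | 78352
4  | Tolkien | 18158
5  | Asimov  | 77485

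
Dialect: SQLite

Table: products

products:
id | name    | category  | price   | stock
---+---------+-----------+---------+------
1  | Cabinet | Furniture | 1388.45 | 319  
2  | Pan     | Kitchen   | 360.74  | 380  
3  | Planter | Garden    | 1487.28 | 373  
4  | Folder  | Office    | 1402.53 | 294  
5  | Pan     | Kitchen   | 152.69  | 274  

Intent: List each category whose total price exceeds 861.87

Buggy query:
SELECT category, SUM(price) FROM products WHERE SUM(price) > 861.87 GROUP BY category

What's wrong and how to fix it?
Bug: Aggregate functions cannot appear in a WHERE clause

Fix: Use HAVING (which filters groups after aggregation) instead of WHERE

Corrected query:
SELECT category, SUM(price) FROM products GROUP BY category HAVING SUM(price) > 861.87

Result:
category  | SUM(price)
----------+-----------
Furniture | 1388.45   
Garden    | 1487.28   
Office    | 1402.53   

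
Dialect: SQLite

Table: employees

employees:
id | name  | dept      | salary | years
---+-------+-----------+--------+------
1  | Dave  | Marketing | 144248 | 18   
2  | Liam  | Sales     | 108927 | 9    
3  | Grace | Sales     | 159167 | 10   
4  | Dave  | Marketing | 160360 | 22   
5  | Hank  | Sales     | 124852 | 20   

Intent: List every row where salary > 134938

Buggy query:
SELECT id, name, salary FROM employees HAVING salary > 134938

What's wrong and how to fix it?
Bug: This is a non-aggregate query (no GROUP BY, no aggregates), so in SQLite the HAVING clause is invalid here; a row-level condition belongs in WHERE

Fix: Use WHERE for row-level filtering

Corrected query:
SELECT id, name, salary FROM employees WHERE salary > 134938

Result:
id | name  | salary
---+-------+-------
1  | Dave  | 144248
3  | Grace | 159167
4  | Dave  | 160360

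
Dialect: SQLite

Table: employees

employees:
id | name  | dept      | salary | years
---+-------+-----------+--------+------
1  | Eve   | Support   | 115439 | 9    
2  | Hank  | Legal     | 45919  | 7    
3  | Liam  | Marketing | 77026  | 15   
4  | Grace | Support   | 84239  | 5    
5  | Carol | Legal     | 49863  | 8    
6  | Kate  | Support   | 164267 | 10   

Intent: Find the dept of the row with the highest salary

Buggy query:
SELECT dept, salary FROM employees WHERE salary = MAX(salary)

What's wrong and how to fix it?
Bug: WHERE is evaluated per row; an aggregate over the whole table isn't defined there

Fix: Use a subquery: WHERE salary = (SELECT MAX(salary) FROM employees)

Corrected query:
SELECT dept, salary FROM employees WHERE salary = (SELECT MAX(salary) FROM employees)

Result:
dept    | salary
--------+-------
Support | 164267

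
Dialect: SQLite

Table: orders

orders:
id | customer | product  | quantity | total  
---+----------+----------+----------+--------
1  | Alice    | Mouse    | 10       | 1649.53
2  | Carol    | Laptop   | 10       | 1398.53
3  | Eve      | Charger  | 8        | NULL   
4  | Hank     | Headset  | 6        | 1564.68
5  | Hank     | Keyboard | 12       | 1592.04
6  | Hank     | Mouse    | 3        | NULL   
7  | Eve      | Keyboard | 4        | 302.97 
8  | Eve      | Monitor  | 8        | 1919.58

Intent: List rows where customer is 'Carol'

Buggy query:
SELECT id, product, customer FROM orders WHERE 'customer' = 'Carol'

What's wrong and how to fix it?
Bug: 'customer' in single quotes is a string literal, not the column; the comparison is literal-vs-literal and never true

Fix: Remove the quotes around the column name (or use double quotes for an identifier)

Corrected query:
SELECT id, product, customer FROM orders WHERE customer = 'Carol'

Result:
id | product | customer
---+---------+---------
2  | Laptop  | Carol   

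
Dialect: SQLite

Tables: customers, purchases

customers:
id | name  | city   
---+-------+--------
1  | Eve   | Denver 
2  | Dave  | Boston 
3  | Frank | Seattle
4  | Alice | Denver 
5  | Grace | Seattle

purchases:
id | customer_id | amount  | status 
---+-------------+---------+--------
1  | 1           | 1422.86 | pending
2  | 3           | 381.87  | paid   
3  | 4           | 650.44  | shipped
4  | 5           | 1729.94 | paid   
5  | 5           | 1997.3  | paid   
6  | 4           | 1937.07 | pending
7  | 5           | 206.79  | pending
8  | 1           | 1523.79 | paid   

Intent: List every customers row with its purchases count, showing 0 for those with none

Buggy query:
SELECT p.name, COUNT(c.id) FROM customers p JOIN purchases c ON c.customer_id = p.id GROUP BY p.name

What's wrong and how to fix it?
Bug: An inner join excludes parents with zero children

Fix: Switch to LEFT JOIN to retain unmatched parent rows

Corrected query:
SELECT p.name, COUNT(c.id) FROM customers p LEFT JOIN purchases c ON c.customer_id = p.id GROUP BY p.name

Result:
name  | COUNT(c.id)
------+------------
Alice | 2          
Dave  | 0          
Eve   | 2          
Frank | 1          
Grace | 3          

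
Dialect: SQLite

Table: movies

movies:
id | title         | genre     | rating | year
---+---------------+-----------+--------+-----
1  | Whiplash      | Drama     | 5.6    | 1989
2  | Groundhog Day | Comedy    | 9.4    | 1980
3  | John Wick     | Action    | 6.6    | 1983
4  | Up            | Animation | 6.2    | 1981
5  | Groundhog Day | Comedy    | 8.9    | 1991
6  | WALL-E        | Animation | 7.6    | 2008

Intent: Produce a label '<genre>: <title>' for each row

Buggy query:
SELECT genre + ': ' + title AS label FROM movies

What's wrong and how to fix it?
Bug: '+' is numeric addition; on text columns SQLite converts them to 0 instead of concatenating

Fix: Replace + with || to concatenate text

Corrected query:
SELECT genre || ': ' || title AS label FROM movies

Result:
label                
---------------------
Drama: Whiplash      
Comedy: Groundhog Day
Action: John Wick    
Animation: Up        
Comedy: Groundhog Day
Animation: WALL-E    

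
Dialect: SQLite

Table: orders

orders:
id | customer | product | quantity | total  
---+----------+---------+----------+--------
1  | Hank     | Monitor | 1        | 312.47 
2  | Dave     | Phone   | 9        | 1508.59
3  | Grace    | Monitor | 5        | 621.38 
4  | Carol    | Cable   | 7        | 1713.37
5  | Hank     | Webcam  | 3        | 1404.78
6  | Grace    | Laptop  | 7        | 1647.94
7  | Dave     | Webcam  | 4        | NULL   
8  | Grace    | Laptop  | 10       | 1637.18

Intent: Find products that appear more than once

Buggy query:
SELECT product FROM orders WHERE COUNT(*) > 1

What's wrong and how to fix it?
Bug: WHERE can't reference COUNT(*); aggregates are computed after WHERE

Fix: Group first, then use HAVING for the count condition

Corrected query:
SELECT product FROM orders GROUP BY product HAVING COUNT(*) > 1

Result:
product
-------
Laptop 
Monitor
Webcam 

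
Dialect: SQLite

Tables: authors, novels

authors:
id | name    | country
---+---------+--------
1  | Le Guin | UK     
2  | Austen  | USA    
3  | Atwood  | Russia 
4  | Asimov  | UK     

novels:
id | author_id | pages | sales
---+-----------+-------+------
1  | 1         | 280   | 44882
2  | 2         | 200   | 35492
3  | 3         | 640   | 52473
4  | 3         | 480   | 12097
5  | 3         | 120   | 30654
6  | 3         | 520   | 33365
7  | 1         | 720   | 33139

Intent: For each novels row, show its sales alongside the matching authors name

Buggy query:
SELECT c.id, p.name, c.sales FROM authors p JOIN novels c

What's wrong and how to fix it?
Bug: JOIN with no ON clause produces a cartesian product; every novels row pairs with every authors row

Fix: Specify the join condition linking the foreign key to the parent id

Corrected query:
SELECT c.id, p.name, c.sales FROM authors p JOIN novels c ON c.author_id = p.id

Result:
id | name    | sales
---+---------+------
1  | Le Guin | 44882
2  | Austen  | 35492
3  | Atwood  | 52473
4  | Atwood  | 12097
5  | Atwood  | 30654
6  | Atwood  | 33365
7  | Le Guin | 33139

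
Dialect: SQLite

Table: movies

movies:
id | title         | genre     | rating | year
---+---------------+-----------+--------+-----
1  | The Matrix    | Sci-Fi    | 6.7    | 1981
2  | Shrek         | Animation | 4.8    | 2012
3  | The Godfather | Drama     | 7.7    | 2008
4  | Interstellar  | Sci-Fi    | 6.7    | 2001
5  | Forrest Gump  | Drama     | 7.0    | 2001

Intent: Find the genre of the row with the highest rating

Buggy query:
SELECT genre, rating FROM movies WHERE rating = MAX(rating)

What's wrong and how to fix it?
Bug: WHERE is evaluated per row; an aggregate over the whole table isn't defined there

Fix: Use a subquery: WHERE rating = (SELECT MAX(rating) FROM movies)

Corrected query:
SELECT genre, rating FROM movies WHERE rating = (SELECT MAX(rating) FROM movies)

Result:
genre | rating
------+-------
Drama | 7.7   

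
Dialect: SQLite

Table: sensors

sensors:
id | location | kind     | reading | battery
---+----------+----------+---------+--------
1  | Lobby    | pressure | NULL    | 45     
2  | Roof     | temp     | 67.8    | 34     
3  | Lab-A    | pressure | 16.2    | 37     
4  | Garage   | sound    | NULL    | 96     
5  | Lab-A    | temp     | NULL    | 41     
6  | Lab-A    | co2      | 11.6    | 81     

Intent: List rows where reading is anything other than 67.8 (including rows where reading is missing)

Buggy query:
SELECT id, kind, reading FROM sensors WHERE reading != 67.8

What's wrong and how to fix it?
Bug: Inequality against NULL is unknown, not true; rows with NULL are dropped

Fix: Add an explicit OR reading IS NULL to include the missing-value rows

Corrected query:
SELECT id, kind, reading FROM sensors WHERE reading != 67.8 OR reading IS NULL

Result:
id | kind     | reading
---+----------+--------
1  | pressure | NULL   
3  | pressure | 16.2   
4  | sound    | NULL   
5  | temp     | NULL   
6  | co2      | 11.6   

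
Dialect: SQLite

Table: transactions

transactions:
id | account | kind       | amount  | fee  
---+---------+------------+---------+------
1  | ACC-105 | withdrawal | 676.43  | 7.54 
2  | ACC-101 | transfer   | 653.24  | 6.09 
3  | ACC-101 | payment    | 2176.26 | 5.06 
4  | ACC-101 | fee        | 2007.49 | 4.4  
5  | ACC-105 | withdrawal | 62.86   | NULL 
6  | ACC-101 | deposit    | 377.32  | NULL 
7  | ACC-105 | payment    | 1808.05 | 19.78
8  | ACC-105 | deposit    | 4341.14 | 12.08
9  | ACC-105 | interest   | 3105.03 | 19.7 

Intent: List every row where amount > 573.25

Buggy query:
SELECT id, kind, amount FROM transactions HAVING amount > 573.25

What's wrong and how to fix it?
Bug: This is a non-aggregate query (no GROUP BY, no aggregates), so in SQLite the HAVING clause is invalid here; a row-level condition belongs in WHERE

Fix: Use WHERE for row-level filtering

Corrected query:
SELECT id, kind, amount FROM transactions WHERE amount > 573.25

Result:
id | kind       | amount 
---+------------+--------
1  | withdrawal | 676.43 
2  | transfer   | 653.24 
3  | payment    | 2176.26
4  | fee        | 2007.49
7  | payment    | 1808.05
8  | deposit    | 4341.14
9  | interest   | 3105.03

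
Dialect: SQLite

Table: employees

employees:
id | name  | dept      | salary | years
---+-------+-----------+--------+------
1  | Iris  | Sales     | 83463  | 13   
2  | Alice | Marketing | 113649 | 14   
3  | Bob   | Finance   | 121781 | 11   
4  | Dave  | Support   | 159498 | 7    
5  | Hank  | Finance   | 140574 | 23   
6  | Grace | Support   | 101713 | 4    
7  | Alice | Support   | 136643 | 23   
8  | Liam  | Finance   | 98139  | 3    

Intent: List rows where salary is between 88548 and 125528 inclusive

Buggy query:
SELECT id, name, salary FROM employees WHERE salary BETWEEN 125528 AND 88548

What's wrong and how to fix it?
Bug: BETWEEN expects the lower bound first; with 125528 AND 88548 the range is empty

Fix: Swap the bounds so the smaller value comes first

Corrected query:
SELECT id, name, salary FROM employees WHERE salary BETWEEN 88548 AND 125528

Result:
id | name  | salary
---+-------+-------
2  | Alice | 113649
3  | Bob   | 121781
6  | Grace | 101713
8  | Liam  | 98139 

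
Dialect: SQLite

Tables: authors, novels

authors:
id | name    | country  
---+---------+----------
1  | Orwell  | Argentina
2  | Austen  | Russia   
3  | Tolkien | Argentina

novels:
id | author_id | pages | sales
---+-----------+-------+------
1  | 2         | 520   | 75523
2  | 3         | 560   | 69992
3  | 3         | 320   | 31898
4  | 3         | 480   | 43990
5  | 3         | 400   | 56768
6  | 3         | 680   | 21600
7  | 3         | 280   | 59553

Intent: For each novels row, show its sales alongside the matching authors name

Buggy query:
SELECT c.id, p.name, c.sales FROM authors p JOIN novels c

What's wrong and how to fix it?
Bug: Missing join condition: each novels row is matched to all authors rows instead of just its own

Fix: Add ON c.author_id = p.id to the JOIN

Corrected query:
SELECT c.id, p.name, c.sales FROM authors p JOIN novels c ON c.author_id = p.id

Result:
id | name    | sales
---+---------+------
1  | Austen  | 75523
2  | Tolkien | 69992
3  | Tolkien | 31898
4  | Tolkien | 43990
5  | Tolkien | 56768
6  | Tolkien | 21600
7  | Tolkien | 59553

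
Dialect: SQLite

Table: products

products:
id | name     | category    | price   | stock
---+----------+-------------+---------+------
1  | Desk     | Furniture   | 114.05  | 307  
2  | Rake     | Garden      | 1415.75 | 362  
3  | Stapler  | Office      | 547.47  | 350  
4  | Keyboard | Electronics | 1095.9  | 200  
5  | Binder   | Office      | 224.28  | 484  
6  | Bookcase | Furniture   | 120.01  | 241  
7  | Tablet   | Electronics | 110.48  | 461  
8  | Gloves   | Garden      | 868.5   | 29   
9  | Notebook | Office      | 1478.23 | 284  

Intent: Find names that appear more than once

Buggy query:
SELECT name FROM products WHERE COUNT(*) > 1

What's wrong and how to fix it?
Bug: COUNT(*) is an aggregate and cannot be used in WHERE

Fix: Group first, then use HAVING for the count condition

Corrected query:
SELECT name FROM products GROUP BY name HAVING COUNT(*) > 1

Result:
(no rows)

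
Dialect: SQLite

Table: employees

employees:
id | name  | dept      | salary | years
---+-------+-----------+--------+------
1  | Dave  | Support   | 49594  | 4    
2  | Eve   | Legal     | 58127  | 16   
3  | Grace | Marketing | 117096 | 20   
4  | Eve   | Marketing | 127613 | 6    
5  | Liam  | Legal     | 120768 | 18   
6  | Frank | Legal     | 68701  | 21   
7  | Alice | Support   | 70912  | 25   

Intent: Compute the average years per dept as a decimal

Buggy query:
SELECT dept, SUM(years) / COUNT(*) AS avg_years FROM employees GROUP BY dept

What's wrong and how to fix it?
Bug: Both operands are integers, so '/' performs integer division and truncates

Fix: Cast one side to REAL so the division keeps the fractional part

Corrected query:
SELECT dept, SUM(years) * 1.0 / COUNT(*) AS avg_years FROM employees GROUP BY dept

Result:
dept      | avg_years
----------+----------
Legal     | 18.333333
Marketing | 13       
Support   | 14.5     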